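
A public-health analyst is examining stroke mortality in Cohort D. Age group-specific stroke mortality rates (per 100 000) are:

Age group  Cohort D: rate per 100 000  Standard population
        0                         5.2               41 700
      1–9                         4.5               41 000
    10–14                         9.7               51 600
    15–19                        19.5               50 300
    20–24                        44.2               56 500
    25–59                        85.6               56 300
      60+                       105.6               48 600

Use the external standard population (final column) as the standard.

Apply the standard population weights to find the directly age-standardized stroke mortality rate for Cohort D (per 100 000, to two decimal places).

Standard total = 346 000; weights = 0.1205, 0.1185, 0.1491, 0.1454, 0.1633, 0.1627, 0.1405.
Standardized rate: 0.1205×5.2 + 0.1185×4.5 + 0.1491×9.7 + 0.1454×19.5 + 0.1633×44.2 + 0.1627×85.6 + 0.1405×105.6 = 41.4204 per 100 000.

41.42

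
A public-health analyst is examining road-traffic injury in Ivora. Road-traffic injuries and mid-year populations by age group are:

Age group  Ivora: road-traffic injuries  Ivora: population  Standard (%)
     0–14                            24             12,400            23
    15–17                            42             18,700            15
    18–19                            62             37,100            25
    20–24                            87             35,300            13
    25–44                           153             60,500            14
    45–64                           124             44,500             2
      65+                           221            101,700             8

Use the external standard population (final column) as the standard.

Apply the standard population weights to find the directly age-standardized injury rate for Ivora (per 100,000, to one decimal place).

210.4

Age-specific rates per 100,000 for Ivora: 193.55, 224.60, 167.12, 246.46, 252.89, 278.65, 217.31.
Standard weights: 0.23, 0.15, 0.25, 0.13, 0.14, 0.02, 0.08.
Standardized rate: 0.2300×193.55 + 0.1500×224.60 + 0.2500×167.12 + 0.1300×246.46 + 0.1400×252.89 + 0.0200×278.65 + 0.0800×217.31 = 210.3871 per 100,000.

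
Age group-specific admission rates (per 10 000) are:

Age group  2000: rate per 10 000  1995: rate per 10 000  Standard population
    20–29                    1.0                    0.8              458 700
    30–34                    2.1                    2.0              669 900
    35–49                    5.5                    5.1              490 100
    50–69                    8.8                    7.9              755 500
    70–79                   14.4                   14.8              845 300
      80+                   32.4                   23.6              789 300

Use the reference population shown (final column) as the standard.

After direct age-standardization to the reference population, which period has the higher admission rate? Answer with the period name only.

Standard total = 4 008 800; weights = 0.1144, 0.1671, 0.1223, 0.1885, 0.2109, 0.1969.
2000: 0.1144×1.0 + 0.1671×2.1 + 0.1223×5.5 + 0.1885×8.8 + 0.2109×14.4 + 0.1969×32.4 = 12.2119 per 10 000.
1995: 0.1144×0.8 + 0.1671×2.0 + 0.1223×5.1 + 0.1885×7.9 + 0.2109×14.8 + 0.1969×23.6 = 10.3055 per 10 000.

2000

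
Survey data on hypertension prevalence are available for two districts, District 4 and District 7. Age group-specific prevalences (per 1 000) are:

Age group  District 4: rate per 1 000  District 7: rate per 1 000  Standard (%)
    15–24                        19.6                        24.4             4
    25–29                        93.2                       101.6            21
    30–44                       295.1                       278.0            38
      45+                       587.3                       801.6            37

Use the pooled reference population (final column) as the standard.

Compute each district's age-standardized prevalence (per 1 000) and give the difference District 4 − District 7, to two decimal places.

-74.75

Standard weights: 0.04, 0.21, 0.38, 0.37.
District 4: 0.0400×19.6 + 0.2100×93.2 + 0.3800×295.1 + 0.3700×587.3 = 349.7950 per 1 000.
District 7: 0.0400×24.4 + 0.2100×101.6 + 0.3800×278.0 + 0.3700×801.6 = 424.5440 per 1 000.
Difference = 349.7950 − 424.5440 = -74.7490.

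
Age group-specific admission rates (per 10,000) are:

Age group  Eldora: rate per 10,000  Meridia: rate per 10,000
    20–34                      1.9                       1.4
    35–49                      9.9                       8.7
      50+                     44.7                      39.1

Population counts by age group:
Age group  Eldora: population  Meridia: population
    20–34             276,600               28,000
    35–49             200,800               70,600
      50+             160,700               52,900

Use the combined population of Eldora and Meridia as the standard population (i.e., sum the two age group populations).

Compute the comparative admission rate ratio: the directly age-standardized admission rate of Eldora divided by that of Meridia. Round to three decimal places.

Combined standard total = 789,600; weights = 0.3858, 0.3437, 0.2705.
Eldora: 0.3858×1.9 + 0.3437×9.9 + 0.2705×44.7 = 16.2279 per 10,000.
Meridia: 0.3858×1.4 + 0.3437×8.7 + 0.2705×39.1 = 14.1076 per 10,000.
Ratio = 16.2279 ÷ 14.1076 = 1.15029.

1.150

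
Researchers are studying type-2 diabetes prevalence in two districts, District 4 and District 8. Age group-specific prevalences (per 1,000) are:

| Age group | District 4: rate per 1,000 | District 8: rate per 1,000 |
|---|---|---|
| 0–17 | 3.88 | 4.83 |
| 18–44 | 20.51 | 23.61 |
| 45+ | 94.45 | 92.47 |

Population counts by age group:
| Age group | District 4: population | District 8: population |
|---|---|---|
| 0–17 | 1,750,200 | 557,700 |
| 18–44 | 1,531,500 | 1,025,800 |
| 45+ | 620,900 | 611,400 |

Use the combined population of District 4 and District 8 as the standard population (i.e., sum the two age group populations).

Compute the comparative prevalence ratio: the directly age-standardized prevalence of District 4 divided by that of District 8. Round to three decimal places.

0.959

Combined standard total = 6,097,500; weights = 0.3785, 0.4194, 0.2021.
District 4: 0.3785×3.88 + 0.4194×20.51 + 0.2021×94.45 = 29.1588 per 1,000.
District 8: 0.3785×4.83 + 0.4194×23.61 + 0.2021×92.47 = 30.4183 per 1,000.
Ratio = 29.1588 ÷ 30.4183 = 0.95859.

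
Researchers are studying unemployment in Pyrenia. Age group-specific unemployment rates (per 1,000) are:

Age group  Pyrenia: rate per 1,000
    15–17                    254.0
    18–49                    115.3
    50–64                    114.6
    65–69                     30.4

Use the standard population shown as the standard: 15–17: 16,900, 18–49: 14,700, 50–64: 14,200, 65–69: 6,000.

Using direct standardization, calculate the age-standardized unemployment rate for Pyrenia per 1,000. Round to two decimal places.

Standard total = 51,800; weights = 0.3263, 0.2838, 0.2741, 0.1158.
Standardized rate: 0.3263×254.0 + 0.2838×115.3 + 0.2741×114.6 + 0.1158×30.4 = 150.5257 per 1,000.

150.53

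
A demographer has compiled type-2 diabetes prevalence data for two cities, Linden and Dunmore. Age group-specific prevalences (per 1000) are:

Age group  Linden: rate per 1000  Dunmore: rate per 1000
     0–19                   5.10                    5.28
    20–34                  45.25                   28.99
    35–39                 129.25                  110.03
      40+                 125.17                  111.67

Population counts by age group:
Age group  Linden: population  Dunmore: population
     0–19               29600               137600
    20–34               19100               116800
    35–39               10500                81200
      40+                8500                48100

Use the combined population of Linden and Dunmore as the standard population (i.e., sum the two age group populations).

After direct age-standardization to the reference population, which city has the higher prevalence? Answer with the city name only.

Combined standard total = 451400; weights = 0.3704, 0.3011, 0.2031, 0.1254.
Linden: 0.3704×5.10 + 0.3011×45.25 + 0.2031×129.25 + 0.1254×125.17 = 57.4635 per 1000.
Dunmore: 0.3704×5.28 + 0.3011×28.99 + 0.2031×110.03 + 0.1254×111.67 = 47.0377 per 1000.

Linden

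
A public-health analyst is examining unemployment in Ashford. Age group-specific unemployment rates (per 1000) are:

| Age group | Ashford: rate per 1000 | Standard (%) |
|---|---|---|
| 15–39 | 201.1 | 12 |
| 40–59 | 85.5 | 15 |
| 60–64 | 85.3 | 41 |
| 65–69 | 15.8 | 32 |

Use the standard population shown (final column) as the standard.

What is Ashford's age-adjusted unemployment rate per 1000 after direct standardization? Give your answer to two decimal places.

76.99

Standard weights: 0.12, 0.15, 0.41, 0.32.
Standardized rate: 0.1200×201.1 + 0.1500×85.5 + 0.4100×85.3 + 0.3200×15.8 = 76.9860 per 1000.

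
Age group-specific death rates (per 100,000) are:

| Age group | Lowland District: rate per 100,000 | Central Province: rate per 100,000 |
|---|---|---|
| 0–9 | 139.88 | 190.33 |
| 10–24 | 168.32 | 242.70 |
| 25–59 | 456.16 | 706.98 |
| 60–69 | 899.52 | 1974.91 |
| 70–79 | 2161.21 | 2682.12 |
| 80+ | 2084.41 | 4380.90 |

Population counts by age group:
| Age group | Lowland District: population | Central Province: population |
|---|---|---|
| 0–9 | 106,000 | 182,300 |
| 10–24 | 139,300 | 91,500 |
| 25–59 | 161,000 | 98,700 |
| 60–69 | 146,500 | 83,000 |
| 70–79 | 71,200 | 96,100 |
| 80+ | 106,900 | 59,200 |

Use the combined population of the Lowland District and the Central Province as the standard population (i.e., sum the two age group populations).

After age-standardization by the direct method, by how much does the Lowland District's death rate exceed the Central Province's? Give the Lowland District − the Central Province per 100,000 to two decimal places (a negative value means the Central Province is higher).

Combined standard total = 1,341,700; weights = 0.2149, 0.1720, 0.1936, 0.1711, 0.1247, 0.1238.
The Lowland District: 0.2149×139.88 + 0.1720×168.32 + 0.1936×456.16 + 0.1711×899.52 + 0.1247×2161.21 + 0.1238×2084.41 = 828.7033 per 100,000.
The Central Province: 0.2149×190.33 + 0.1720×242.70 + 0.1936×706.98 + 0.1711×1974.91 + 0.1247×2682.12 + 0.1238×4380.90 = 1434.0896 per 100,000.
Difference = 828.7033 − 1434.0896 = -605.3863.

-605.39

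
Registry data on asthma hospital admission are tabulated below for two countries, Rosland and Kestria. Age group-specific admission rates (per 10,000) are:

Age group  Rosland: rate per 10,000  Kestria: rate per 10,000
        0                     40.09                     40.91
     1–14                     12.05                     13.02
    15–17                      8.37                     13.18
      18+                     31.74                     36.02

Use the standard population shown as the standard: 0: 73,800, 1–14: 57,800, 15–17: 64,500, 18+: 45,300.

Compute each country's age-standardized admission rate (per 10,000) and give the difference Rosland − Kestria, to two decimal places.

Standard total = 241,400; weights = 0.3057, 0.2394, 0.2672, 0.1877.
Rosland: 0.3057×40.09 + 0.2394×12.05 + 0.2672×8.37 + 0.1877×31.74 = 23.3340 per 10,000.
Kestria: 0.3057×40.91 + 0.2394×13.02 + 0.2672×13.18 + 0.1877×36.02 = 25.9053 per 10,000.
Difference = 23.3340 − 25.9053 = -2.5713.

-2.57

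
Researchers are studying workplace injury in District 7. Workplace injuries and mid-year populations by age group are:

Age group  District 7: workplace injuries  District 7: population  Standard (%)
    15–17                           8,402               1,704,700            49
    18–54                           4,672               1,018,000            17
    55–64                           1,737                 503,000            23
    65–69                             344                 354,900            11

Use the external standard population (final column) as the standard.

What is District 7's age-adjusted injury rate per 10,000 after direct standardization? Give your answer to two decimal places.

40.96

Age-specific rates per 10,000 for District 7: 49.29, 45.89, 34.53, 9.69.
Standard weights: 0.49, 0.17, 0.23, 0.11.
Standardized rate: 0.4900×49.29 + 0.1700×45.89 + 0.2300×34.53 + 0.1100×9.69 = 40.9615 per 10,000.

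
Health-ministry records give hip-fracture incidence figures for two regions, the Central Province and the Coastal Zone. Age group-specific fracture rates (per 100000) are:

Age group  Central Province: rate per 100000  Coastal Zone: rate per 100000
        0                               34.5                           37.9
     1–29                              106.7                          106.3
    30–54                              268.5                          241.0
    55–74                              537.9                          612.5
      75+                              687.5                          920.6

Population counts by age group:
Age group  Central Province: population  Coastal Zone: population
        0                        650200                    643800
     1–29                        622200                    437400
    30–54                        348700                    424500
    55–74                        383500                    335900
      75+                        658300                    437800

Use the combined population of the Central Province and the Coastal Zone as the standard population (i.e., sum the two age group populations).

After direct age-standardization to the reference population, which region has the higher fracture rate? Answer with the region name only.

Combined standard total = 4942300; weights = 0.2618, 0.2144, 0.1564, 0.1456, 0.2218.
The Central Province: 0.2618×34.5 + 0.2144×106.7 + 0.1564×268.5 + 0.1456×537.9 + 0.2218×687.5 = 304.6842 per 100000.
The Coastal Zone: 0.2618×37.9 + 0.2144×106.3 + 0.1564×241.0 + 0.1456×612.5 + 0.2218×920.6 = 363.7419 per 100000.

Coastal Zone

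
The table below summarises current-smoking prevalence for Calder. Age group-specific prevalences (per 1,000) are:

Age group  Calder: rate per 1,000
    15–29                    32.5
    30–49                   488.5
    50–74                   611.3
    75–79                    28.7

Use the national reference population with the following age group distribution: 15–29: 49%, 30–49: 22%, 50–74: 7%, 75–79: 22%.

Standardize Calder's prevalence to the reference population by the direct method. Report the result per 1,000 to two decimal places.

Standard weights: 0.49, 0.22, 0.07, 0.22.
Standardized rate: 0.4900×32.5 + 0.2200×488.5 + 0.0700×611.3 + 0.2200×28.7 = 172.5000 per 1,000.

172.50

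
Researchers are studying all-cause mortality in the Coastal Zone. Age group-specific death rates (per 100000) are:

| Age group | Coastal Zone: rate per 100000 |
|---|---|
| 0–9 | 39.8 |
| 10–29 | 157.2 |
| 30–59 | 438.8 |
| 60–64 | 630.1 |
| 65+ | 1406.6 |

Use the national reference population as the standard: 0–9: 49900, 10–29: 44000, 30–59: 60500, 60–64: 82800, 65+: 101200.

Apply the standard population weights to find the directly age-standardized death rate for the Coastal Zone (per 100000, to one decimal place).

Standard total = 338400; weights = 0.1475, 0.1300, 0.1788, 0.2447, 0.2991.
Standardized rate: 0.1475×39.8 + 0.1300×157.2 + 0.1788×438.8 + 0.2447×630.1 + 0.2991×1406.6 = 679.5816 per 100000.

679.6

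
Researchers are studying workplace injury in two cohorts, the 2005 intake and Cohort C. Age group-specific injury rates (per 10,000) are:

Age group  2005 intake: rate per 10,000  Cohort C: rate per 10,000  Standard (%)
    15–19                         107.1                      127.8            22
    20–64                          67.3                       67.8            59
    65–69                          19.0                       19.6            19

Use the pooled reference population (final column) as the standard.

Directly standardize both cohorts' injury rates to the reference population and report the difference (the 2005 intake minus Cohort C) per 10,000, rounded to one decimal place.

Standard weights: 0.22, 0.59, 0.19.
The 2005 intake: 0.2200×107.1 + 0.5900×67.3 + 0.1900×19.0 = 66.8790 per 10,000.
Cohort C: 0.2200×127.8 + 0.5900×67.8 + 0.1900×19.6 = 71.8420 per 10,000.
Difference = 66.8790 − 71.8420 = -4.9630.

-5.0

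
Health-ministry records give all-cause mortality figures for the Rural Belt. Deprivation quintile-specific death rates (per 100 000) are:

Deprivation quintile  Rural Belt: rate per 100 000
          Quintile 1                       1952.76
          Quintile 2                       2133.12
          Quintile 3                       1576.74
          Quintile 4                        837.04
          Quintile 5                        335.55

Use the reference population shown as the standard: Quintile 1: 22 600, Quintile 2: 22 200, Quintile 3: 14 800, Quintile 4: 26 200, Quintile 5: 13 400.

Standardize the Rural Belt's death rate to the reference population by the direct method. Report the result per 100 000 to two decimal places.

1423.89

Standard total = 99 200; weights = 0.2278, 0.2238, 0.1492, 0.2641, 0.1351.
Standardized rate: 0.2278×1952.76 + 0.2238×2133.12 + 0.1492×1576.74 + 0.2641×837.04 + 0.1351×335.55 = 1423.8932 per 100 000.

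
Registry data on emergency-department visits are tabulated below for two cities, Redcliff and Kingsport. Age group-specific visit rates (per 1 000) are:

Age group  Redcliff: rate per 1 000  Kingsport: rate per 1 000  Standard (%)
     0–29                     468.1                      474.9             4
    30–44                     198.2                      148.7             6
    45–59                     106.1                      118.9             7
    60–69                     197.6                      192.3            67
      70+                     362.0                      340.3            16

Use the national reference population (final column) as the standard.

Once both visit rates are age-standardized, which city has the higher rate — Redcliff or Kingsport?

Standard weights: 0.04, 0.06, 0.07, 0.67, 0.16.
Redcliff: 0.0400×468.1 + 0.0600×198.2 + 0.0700×106.1 + 0.6700×197.6 + 0.1600×362.0 = 228.3550 per 1 000.
Kingsport: 0.0400×474.9 + 0.0600×148.7 + 0.0700×118.9 + 0.6700×192.3 + 0.1600×340.3 = 219.5300 per 1 000.

Redcliff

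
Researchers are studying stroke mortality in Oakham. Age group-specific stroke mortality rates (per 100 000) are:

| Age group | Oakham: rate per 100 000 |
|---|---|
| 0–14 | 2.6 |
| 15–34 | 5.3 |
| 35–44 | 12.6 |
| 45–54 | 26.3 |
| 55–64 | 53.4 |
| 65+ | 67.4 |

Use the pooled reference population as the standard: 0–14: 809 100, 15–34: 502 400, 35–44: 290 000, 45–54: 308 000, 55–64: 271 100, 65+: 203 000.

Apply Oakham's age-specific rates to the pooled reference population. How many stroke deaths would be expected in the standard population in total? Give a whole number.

Expected stroke deaths = Σ (standard pop × age-specific rate ÷ 100 000)
= 809 100×2.6/100 000 + 502 400×5.3/100 000 + 290 000×12.6/100 000 + 308 000×26.3/100 000 + 271 100×53.4/100 000 + 203 000×67.4/100 000
= 21.04 + 26.63 + 36.54 + 81.00 + 144.77 + 136.82 = 446.80.

447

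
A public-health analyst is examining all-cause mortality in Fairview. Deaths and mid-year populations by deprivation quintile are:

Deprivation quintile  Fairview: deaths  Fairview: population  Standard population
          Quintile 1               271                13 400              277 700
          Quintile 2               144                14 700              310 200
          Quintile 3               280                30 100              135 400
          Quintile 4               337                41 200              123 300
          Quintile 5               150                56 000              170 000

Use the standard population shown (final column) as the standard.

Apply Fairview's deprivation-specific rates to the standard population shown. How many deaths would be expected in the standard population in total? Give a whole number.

11378

Deprivation-specific rates per 1 000 for Fairview: 20.224, 9.796, 9.302, 8.180, 2.679.
Expected deaths = Σ (standard pop × deprivation-specific rate ÷ 1 000)
= 277 700×20.224/1 000 + 310 200×9.796/1 000 + 135 400×9.302/1 000 + 123 300×8.180/1 000 + 170 000×2.679/1 000
= 5616.17 + 3038.69 + 1259.53 + 1008.55 + 455.36 = 11378.30.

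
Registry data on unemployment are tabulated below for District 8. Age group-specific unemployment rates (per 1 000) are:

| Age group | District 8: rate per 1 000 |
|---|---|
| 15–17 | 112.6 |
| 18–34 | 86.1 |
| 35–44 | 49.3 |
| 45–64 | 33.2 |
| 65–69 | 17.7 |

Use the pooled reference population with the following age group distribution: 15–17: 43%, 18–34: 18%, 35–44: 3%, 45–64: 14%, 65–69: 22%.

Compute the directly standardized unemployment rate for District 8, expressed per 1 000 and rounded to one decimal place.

73.9

Standard weights: 0.43, 0.18, 0.03, 0.14, 0.22.
Standardized rate: 0.4300×112.6 + 0.1800×86.1 + 0.0300×49.3 + 0.1400×33.2 + 0.2200×17.7 = 73.9370 per 1 000.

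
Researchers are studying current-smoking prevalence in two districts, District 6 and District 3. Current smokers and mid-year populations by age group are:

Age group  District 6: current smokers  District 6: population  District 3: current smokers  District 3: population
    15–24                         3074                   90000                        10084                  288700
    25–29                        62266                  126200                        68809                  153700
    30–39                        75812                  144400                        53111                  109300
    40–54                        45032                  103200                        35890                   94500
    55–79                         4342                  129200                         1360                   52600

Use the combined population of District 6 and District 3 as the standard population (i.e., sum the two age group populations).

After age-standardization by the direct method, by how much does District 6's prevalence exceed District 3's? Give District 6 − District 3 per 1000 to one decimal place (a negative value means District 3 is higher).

27.1

Age-specific rates per 1000 for District 6: 34.156, 493.391, 525.014, 436.357, 33.607.
For District 3: 34.929, 447.684, 485.919, 379.788, 25.856.
Combined standard total = 1291800; weights = 0.2932, 0.2167, 0.1964, 0.1530, 0.1407.
District 6: 0.2932×34.156 + 0.2167×493.391 + 0.1964×525.014 + 0.1530×436.357 + 0.1407×33.607 = 291.5377 per 1000.
District 3: 0.2932×34.929 + 0.2167×447.684 + 0.1964×485.919 + 0.1530×379.788 + 0.1407×25.856 = 264.4347 per 1000.
Difference = 291.5377 − 264.4347 = 27.1030.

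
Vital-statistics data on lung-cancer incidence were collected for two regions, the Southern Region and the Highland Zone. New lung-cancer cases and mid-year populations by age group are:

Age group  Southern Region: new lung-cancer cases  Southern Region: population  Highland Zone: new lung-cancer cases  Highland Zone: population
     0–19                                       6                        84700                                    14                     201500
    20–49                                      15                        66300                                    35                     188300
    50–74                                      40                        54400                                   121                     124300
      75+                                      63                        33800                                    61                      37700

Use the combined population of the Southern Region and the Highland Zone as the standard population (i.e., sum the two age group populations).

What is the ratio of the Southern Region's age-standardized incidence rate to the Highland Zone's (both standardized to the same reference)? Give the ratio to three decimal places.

0.960

Age-specific rates per 100000 for the Southern Region: 7.08, 22.62, 73.53, 186.39.
For the Highland Zone: 6.95, 18.59, 97.35, 161.80.
Combined standard total = 791000; weights = 0.3618, 0.3219, 0.2259, 0.0904.
The Southern Region: 0.3618×7.08 + 0.3219×22.62 + 0.2259×73.53 + 0.0904×186.39 = 43.3049 per 100000.
The Highland Zone: 0.3618×6.95 + 0.3219×18.59 + 0.2259×97.35 + 0.0904×161.80 = 45.1142 per 100000.
Ratio = 43.3049 ÷ 45.1142 = 0.95989.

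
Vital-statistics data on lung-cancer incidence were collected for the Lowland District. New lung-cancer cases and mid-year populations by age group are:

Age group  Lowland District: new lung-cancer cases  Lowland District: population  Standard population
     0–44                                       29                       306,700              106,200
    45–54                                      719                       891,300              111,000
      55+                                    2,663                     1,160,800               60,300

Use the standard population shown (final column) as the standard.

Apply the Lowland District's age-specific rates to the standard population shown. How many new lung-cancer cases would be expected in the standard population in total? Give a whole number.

Age-specific rates per 100,000 for the Lowland District: 9.46, 80.67, 229.41.
Expected new lung-cancer cases = Σ (standard pop × age-specific rate ÷ 100,000)
= 106,200×9.46/100,000 + 111,000×80.67/100,000 + 60,300×229.41/100,000
= 10.04 + 89.54 + 138.33 = 237.92.

238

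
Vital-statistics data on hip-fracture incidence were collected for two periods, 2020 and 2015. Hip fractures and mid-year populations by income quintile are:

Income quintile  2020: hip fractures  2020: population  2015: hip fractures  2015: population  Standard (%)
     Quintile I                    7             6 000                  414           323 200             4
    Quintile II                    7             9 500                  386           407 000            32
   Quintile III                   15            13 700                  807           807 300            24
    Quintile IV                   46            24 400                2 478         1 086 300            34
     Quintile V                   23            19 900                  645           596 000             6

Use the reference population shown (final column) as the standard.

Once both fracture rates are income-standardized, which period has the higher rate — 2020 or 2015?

Income-specific rates per 100 000 for 2020: 116.67, 73.68, 109.49, 188.52, 115.58.
For 2015: 128.09, 94.84, 99.96, 228.11, 108.22.
Standard weights: 0.04, 0.32, 0.24, 0.34, 0.06.
2020: 0.0400×116.67 + 0.3200×73.68 + 0.2400×109.49 + 0.3400×188.52 + 0.0600×115.58 = 125.5560 per 100 000.
2015: 0.0400×128.09 + 0.3200×94.84 + 0.2400×99.96 + 0.3400×228.11 + 0.0600×108.22 = 143.5157 per 100 000.

2015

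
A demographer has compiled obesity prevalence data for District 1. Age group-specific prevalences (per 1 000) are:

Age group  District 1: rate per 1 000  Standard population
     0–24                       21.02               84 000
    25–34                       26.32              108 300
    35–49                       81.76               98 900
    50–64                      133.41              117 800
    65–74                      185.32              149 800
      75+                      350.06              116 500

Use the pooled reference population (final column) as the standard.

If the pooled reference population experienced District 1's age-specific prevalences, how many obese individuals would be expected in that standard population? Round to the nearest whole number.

Expected obese individuals = Σ (standard pop × age-specific rate ÷ 1 000)
= 84 000×21.02/1 000 + 108 300×26.32/1 000 + 98 900×81.76/1 000 + 117 800×133.41/1 000 + 149 800×185.32/1 000 + 116 500×350.06/1 000
= 1765.68 + 2850.46 + 8086.06 + 15715.70 + 27760.94 + 40781.99 = 96960.82.

96961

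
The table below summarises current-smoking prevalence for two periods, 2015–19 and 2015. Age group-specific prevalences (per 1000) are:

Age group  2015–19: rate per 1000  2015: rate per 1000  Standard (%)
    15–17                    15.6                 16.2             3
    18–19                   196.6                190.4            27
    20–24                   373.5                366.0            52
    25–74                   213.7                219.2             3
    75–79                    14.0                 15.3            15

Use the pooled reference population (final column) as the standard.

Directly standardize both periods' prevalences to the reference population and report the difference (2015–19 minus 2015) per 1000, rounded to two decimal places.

5.20

Standard weights: 0.03, 0.27, 0.52, 0.03, 0.15.
2015–19: 0.0300×15.6 + 0.2700×196.6 + 0.5200×373.5 + 0.0300×213.7 + 0.1500×14.0 = 256.2810 per 1000.
2015: 0.0300×16.2 + 0.2700×190.4 + 0.5200×366.0 + 0.0300×219.2 + 0.1500×15.3 = 251.0850 per 1000.
Difference = 256.2810 − 251.0850 = 5.1960.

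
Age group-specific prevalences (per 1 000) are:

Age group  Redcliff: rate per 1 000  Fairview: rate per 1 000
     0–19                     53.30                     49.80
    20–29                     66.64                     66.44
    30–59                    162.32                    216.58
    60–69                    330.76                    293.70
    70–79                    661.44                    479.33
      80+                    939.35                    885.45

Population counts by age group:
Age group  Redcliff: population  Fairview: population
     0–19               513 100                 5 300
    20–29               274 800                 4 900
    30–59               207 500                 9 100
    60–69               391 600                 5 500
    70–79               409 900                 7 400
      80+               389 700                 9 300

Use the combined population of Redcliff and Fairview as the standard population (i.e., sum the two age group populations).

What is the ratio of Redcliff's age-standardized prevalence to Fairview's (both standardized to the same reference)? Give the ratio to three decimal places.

Combined standard total = 2 228 100; weights = 0.2327, 0.1255, 0.0972, 0.1782, 0.1873, 0.1791.
Redcliff: 0.2327×53.30 + 0.1255×66.64 + 0.0972×162.32 + 0.1782×330.76 + 0.1873×661.44 + 0.1791×939.35 = 387.5916 per 1 000.
Fairview: 0.2327×49.80 + 0.1255×66.44 + 0.0972×216.58 + 0.1782×293.70 + 0.1873×479.33 + 0.1791×885.45 = 341.6624 per 1 000.
Ratio = 387.5916 ÷ 341.6624 = 1.13443.

1.134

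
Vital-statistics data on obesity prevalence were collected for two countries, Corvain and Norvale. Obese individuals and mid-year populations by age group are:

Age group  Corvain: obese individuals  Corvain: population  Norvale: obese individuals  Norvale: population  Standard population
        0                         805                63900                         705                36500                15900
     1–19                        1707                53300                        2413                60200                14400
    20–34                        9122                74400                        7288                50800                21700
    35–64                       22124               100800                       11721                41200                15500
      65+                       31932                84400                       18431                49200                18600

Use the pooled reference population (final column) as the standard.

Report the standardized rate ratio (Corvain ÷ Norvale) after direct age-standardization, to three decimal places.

0.895

Age-specific rates per 1000 for Corvain: 12.598, 32.026, 122.608, 219.484, 378.341.
For Norvale: 19.315, 40.083, 143.465, 284.490, 374.614.
Standard total = 86100; weights = 0.1847, 0.1672, 0.2520, 0.1800, 0.2160.
Corvain: 0.1847×12.598 + 0.1672×32.026 + 0.2520×122.608 + 0.1800×219.484 + 0.2160×378.341 = 159.8283 per 1000.
Norvale: 0.1847×19.315 + 0.1672×40.083 + 0.2520×143.465 + 0.1800×284.490 + 0.2160×374.614 = 178.5703 per 1000.
Ratio = 159.8283 ÷ 178.5703 = 0.89504.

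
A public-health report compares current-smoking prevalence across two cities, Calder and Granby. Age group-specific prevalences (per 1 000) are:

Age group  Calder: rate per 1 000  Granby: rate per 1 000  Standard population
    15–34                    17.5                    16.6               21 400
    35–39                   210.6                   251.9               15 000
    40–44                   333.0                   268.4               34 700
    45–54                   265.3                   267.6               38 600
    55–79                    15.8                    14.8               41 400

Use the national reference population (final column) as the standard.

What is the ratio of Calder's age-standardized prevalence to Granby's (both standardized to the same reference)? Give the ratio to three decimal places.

1.065

Standard total = 151 100; weights = 0.1416, 0.0993, 0.2296, 0.2555, 0.2740.
Calder: 0.1416×17.5 + 0.0993×210.6 + 0.2296×333.0 + 0.2555×265.3 + 0.2740×15.8 = 171.9610 per 1 000.
Granby: 0.1416×16.6 + 0.0993×251.9 + 0.2296×268.4 + 0.2555×267.6 + 0.2740×14.8 = 161.4116 per 1 000.
Ratio = 171.9610 ÷ 161.4116 = 1.06536.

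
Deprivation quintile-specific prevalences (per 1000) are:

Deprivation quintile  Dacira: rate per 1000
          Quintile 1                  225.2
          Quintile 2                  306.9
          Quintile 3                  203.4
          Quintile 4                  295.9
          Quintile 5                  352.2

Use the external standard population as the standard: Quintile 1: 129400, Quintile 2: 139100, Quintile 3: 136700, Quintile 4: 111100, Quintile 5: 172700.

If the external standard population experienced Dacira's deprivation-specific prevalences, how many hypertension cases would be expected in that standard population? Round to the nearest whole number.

Expected hypertension cases = Σ (standard pop × deprivation-specific rate ÷ 1000)
= 129400×225.2/1000 + 139100×306.9/1000 + 136700×203.4/1000 + 111100×295.9/1000 + 172700×352.2/1000
= 29140.88 + 42689.79 + 27804.78 + 32874.49 + 60824.94 = 193334.88.

193335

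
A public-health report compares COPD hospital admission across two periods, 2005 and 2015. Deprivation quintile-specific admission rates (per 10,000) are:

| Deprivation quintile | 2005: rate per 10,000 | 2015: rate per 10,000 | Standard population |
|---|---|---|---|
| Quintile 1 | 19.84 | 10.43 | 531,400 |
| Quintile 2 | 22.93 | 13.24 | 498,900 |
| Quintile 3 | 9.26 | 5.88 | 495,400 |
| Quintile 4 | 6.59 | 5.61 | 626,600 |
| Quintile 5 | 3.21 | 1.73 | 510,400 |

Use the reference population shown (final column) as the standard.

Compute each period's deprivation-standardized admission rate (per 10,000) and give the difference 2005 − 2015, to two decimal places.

Standard total = 2,662,700; weights = 0.1996, 0.1874, 0.1861, 0.2353, 0.1917.
2005: 0.1996×19.84 + 0.1874×22.93 + 0.1861×9.26 + 0.2353×6.59 + 0.1917×3.21 = 12.1448 per 10,000.
2015: 0.1996×10.43 + 0.1874×13.24 + 0.1861×5.88 + 0.2353×5.61 + 0.1917×1.73 = 7.3080 per 10,000.
Difference = 12.1448 − 7.3080 = 4.8367.

4.84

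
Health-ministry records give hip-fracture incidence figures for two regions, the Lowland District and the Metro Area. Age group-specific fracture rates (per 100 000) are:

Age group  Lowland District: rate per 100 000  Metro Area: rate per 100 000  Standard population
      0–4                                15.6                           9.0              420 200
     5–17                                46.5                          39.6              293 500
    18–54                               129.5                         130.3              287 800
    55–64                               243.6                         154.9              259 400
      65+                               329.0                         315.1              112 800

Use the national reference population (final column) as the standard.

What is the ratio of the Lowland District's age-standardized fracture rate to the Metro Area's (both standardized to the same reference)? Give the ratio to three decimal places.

Standard total = 1 373 700; weights = 0.3059, 0.2137, 0.2095, 0.1888, 0.0821.
The Lowland District: 0.3059×15.6 + 0.2137×46.5 + 0.2095×129.5 + 0.1888×243.6 + 0.0821×329.0 = 114.8533 per 100 000.
The Metro Area: 0.3059×9.0 + 0.2137×39.6 + 0.2095×130.3 + 0.1888×154.9 + 0.0821×315.1 = 93.6370 per 100 000.
Ratio = 114.8533 ÷ 93.6370 = 1.22658.

1.227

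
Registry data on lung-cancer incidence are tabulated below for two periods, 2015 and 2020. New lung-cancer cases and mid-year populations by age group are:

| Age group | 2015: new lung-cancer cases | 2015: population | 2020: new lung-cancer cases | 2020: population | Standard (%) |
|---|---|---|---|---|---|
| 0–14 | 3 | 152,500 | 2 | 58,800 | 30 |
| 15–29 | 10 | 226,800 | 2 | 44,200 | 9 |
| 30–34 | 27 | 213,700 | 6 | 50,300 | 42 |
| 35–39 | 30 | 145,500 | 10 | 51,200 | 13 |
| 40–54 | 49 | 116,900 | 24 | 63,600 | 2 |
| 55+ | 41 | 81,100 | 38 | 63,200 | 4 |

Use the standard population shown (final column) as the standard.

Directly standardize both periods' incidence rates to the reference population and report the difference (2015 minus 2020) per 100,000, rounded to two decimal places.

-0.30

Age-specific rates per 100,000 for 2015: 1.97, 4.41, 12.63, 20.62, 41.92, 50.55.
For 2020: 3.40, 4.52, 11.93, 19.53, 37.74, 60.13.
Standard weights: 0.30, 0.09, 0.42, 0.13, 0.02, 0.04.
2015: 0.3000×1.97 + 0.0900×4.41 + 0.4200×12.63 + 0.1300×20.62 + 0.0200×41.92 + 0.0400×50.55 = 11.8344 per 100,000.
2020: 0.3000×3.40 + 0.0900×4.52 + 0.4200×11.93 + 0.1300×19.53 + 0.0200×37.74 + 0.0400×60.13 = 12.1364 per 100,000.
Difference = 11.8344 − 12.1364 = -0.3020.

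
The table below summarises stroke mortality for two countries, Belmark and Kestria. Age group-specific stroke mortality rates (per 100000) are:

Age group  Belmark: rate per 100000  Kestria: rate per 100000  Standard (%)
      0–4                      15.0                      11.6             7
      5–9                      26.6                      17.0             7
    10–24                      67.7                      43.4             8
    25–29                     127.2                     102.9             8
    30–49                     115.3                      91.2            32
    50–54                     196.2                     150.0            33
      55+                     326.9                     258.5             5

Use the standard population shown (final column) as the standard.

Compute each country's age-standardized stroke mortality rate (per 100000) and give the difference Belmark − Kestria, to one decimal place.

Standard weights: 0.07, 0.07, 0.08, 0.08, 0.32, 0.33, 0.05.
Belmark: 0.0700×15.0 + 0.0700×26.6 + 0.0800×67.7 + 0.0800×127.2 + 0.3200×115.3 + 0.3300×196.2 + 0.0500×326.9 = 136.4910 per 100000.
Kestria: 0.0700×11.6 + 0.0700×17.0 + 0.0800×43.4 + 0.0800×102.9 + 0.3200×91.2 + 0.3300×150.0 + 0.0500×258.5 = 105.3150 per 100000.
Difference = 136.4910 − 105.3150 = 31.1760.

31.2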